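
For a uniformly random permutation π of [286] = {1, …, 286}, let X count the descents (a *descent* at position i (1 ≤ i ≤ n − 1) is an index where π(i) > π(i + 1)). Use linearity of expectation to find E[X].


Write X = Σ X_I over i = 1, …, 285, with X_I the indicator of one descent.
There are 285 indicators.
For each fixed i, the pair (π(i), π(i+1)) is a uniformly random ordered pair of distinct values from {1, …, 286}; by symmetry P[π(i) > π(i+1)] = 1/2.
By linearity: E[X] = 285 · (1/2) = (286 − 1) · (1/2) = 285/2 ≈ 142.5000.

E[X] = 285/2 = 142.5000.


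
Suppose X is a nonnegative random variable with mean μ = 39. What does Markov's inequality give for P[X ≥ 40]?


μ = E[X] = 39, a = 40.
Markov: P[X ≥ 40] ≤ μ/a = (39)/40 = 39/40.
Numerically: ≈ 0.975.
(Since a = 40 > μ = 39.000, the bound 39/40 is < 1 and informative.)

P[X ≥ 40] ≤ 39/40 ≈ 0.975.


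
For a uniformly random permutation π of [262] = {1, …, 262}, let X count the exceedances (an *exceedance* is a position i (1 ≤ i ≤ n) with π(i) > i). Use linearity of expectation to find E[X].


Write X = Σ_{i=1}^{262} X_i, where X_i = 1_{π(i) > i}.
For each fixed i, π(i) is uniform over {1, …, 262} (marginal of a uniform permutation), so P[π(i) > i] = (n − i)/n. Summing: Σ_{i=1}^{262} (n − i)/n = (0 + 1 + … + 261)/262 = 262(262 − 1)/(2·262) = (262 − 1)/2.
Hence E[X] = Σ_{i=1}^{262} (262 − i)/262 = 261/2 ≈ 130.5000.

E[X] = 261/2 = 130.5000.


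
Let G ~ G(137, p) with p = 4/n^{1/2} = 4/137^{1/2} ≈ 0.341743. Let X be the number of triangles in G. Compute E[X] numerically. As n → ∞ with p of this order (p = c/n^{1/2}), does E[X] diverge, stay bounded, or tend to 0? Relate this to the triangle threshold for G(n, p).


Number of potential triangles: C(137, 3) = 419220.
Each occurs with probability p³ ≈ (0.341743)³ ≈ 3.99115986e-02.
By linearity: E[X] = C(137, 3)·p³ ≈ 419220 · 3.99115986e-02 ≈ 16731.740369.
Since α = 1/2 < 1, p = c/n^{1/2} ≫ 1/n is above the triangle threshold p ~ 1/n. Asymptotically E[X] ~ (c³/6)·n^{3(1−α)} = (4³/6)·n^{1.5} → ∞; triangles are abundant w.h.p.

E[X] ≈ 16731.740369; in regime p = Θ(1/n^{1/2}) E[X] diverges (above the triangle threshold p ~ 1/n).


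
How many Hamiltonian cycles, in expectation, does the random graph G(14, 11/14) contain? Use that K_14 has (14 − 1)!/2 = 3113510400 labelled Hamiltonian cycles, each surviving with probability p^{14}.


K_14 has (14 − 1)!/2 = 3113510400 labelled Hamiltonian cycles.
For each such Hamiltonian cycle H, let X_H = 1 if all 14 edges of H are present in G. Then P[X_H = 1] = p^{14} = (11/14)^{14} = 379749833583241/11112006825558016.
By linearity: E[X] = Σ_H E[X_H] = 3113510400 · p^{14} = 3113510400 · 379749833583241/11112006825558016 = 329898174179601037725/3100448333024.
Numerically: E[X] ≈ 1.06403e+08.

E[X] = 3113510400 · (11/14)^{14} = 329898174179601037725/3100448333024 ≈ 1.06403e+08.


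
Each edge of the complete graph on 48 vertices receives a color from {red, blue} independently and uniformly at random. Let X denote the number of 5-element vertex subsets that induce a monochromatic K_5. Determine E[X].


Let X = Σ_S X_S over the C(48, 5) = 1712304 subsets S of size 5, where X_S = 1 if the K_5 on S is monochromatic.
For a fixed S, the K_5 on S has C(5, 2) = 10 edges. P[all 10 edges red] = (1/2)^10, and likewise for blue, so P[monochromatic] = 2·(1/2)^10 = 2^{1 − 10} = 1/512.
By linearity: E[X] = C(48, 5) · 2^{1 − 10} = 1712304 · 1/512 = 107019/32.
Numerically: E[X] ≈ 3344.343750.

E[X] = C(48,5)·2^(1−C(5,2)) = 107019/32 ≈ 3344.343750.


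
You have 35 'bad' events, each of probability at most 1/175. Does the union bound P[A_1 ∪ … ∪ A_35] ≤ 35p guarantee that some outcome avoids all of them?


Union bound: P[∪_{i=1}^{35} A_i] ≤ Σ_i P[A_i] ≤ 35·p = 35·(1/175) = 1/5.
Numerically: 1/5 ≈ 0.2000.
Is 1/5 < 1? YES.
Since P[∪ A_i] ≤ 1/5 < 1, the complement has P[∩ A_i^c] ≥ 1 − 1/5 = 4/5 > 0, so some outcome avoids every A_i.

35·p = 1/5 ≈ 0.2000; existence CERTIFIED by the union bound.


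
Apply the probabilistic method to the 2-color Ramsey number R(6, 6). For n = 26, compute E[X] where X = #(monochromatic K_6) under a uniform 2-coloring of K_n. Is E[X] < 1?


E[X] = C(26, 6) · 2^{1 − 15} = 230230 · 2^{−14} = 230230/16384.
As a reduced fraction: E[X] = 115115/8192 ≈ 14.0521.
Is E[X] < 1? NO.
Since E[X] ≥ 1, the first-moment bound is inconclusive at n = 26; it does NOT by itself certify R(6, 6) > 26.

E[X] = 115115/8192 ≈ 14.0521; E[X] ≥ 1; first-moment method inconclusive here.


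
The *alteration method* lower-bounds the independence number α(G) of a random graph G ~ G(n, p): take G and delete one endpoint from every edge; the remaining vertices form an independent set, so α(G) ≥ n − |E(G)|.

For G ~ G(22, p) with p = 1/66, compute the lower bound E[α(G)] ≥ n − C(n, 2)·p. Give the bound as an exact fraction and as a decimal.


E[|E(G)|] = C(22, 2)·p = 231 · (1/66) = 7/2.
E[α(G)] ≥ n − E[|E(G)|] = 22 − 7/2 = 37/2.
Numerically: ≈ 18.500.
(This is only a lower bound; the true E[α(G)] may be larger.)

E[α(G)] ≥ 37/2 ≈ 18.500.


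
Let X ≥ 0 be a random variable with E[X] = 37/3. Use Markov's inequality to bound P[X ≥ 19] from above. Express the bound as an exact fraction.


μ = E[X] = 37/3, a = 19.
Markov: P[X ≥ 19] ≤ μ/a = (37/3)/19 = 37/57.
Numerically: ≈ 0.6491.
(Since a = 19 > μ = 12.3333, the bound 37/57 is < 1 and informative.)

P[X ≥ 19] ≤ 37/57 ≈ 0.6491.


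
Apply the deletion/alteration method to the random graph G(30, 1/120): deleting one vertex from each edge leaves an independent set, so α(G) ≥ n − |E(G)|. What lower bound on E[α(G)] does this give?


E[|E(G)|] = C(30, 2)·p = 435 · (1/120) = 29/8.
E[α(G)] ≥ n − E[|E(G)|] = 30 − 29/8 = 211/8.
Numerically: ≈ 26.375000.
(This is only a lower bound; the true E[α(G)] may be larger.)

E[α(G)] ≥ 211/8 ≈ 26.375000.


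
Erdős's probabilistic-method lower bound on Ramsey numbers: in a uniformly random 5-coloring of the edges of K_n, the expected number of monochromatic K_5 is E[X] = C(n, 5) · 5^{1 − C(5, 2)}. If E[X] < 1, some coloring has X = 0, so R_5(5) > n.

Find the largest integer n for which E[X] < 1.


We need C(n, 5) · 5^{1 − 10} < 1, i.e. C(n, 5) < 5^{10 − 1} = 1953125.
Check values of n near the boundary:
  n = 45: C(45, 5) = 1221759; 1221759 < 1953125? YES
  n = 46: C(46, 5) = 1370754; 1370754 < 1953125? YES
  n = 47: C(47, 5) = 1533939; 1533939 < 1953125? YES
  n = 48: C(48, 5) = 1712304; 1712304 < 1953125? YES
  n = 49: C(49, 5) = 1906884; 1906884 < 1953125? YES
  n = 50: C(50, 5) = 2118760; 2118760 < 1953125? NO
The largest n with C(n, 5) < 1953125 is n = 49 (where E[X] = 1906884/1953125 ≈ 0.9763). Hence R_5(5) > 49, i.e. R_5(5) ≥ 50.

Largest n = 49; hence R_5(5) > 49.


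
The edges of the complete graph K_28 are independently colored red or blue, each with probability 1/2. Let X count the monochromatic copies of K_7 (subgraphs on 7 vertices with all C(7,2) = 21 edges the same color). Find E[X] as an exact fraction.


Let X = Σ_S X_S over the C(28, 7) = 1184040 subsets S of size 7, where X_S = 1 if the K_7 on S is monochromatic.
For a fixed S, the K_7 on S has C(7, 2) = 21 edges. P[all 21 edges red] = (1/2)^21, and likewise for blue, so P[monochromatic] = 2·(1/2)^21 = 2^{1 − 21} = 1/1048576.
Summing: E[X] = C(28, 7) · 2^{1 − 21} = 1184040 · 1/1048576 = 148005/131072.
Numerically: E[X] ≈ 1.129189.

E[X] = C(28,7)·2^(1−C(7,2)) = 148005/131072 ≈ 1.129189.


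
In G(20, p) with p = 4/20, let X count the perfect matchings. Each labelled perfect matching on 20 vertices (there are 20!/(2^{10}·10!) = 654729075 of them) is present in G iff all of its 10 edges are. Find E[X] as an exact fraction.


K_20 has 20!/(2^{10}·10!) = 654729075 labelled perfect matchings.
For each such perfect matching H, let X_H = 1 if all 10 edges of H are present in G. Then P[X_H = 1] = p^{10} = (1/5)^{10} = 1/9765625.
By linearity of expectation: E[X] = Σ_H E[X_H] = 654729075 · p^{10} = 654729075 · 1/9765625 = 26189163/390625.
Numerically: E[X] ≈ 67.044.

E[X] = 654729075 · (1/5)^{10} = 26189163/390625 ≈ 67.044.


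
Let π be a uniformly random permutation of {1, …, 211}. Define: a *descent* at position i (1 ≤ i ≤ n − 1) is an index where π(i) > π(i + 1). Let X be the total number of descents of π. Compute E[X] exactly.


Write X = Σ X_I over i = 1, …, 210, with X_I the indicator of one descent.
There are 210 indicators.
For each fixed i, the pair (π(i), π(i+1)) is a uniformly random ordered pair of distinct values from {1, …, 211}; by symmetry P[π(i) > π(i+1)] = 1/2.
By linearity: E[X] = 210 · (1/2) = (211 − 1) · (1/2) = 105 ≈ 105.000000.

E[X] = 105 = 105.000000.


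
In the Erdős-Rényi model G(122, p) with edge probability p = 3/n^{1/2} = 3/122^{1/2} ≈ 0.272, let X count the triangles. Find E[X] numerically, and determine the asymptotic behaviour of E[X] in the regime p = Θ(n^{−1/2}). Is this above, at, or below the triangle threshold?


Number of potential triangles: C(122, 3) = 295240.
Each occurs with probability p³ ≈ (0.272)³ ≈ 2.00366e-02.
By linearity: E[X] = C(122, 3)·p³ ≈ 295240 · 2.00366e-02 ≈ 5915.606.
Since α = 1/2 < 1, p = c/n^{1/2} ≫ 1/n is above the triangle threshold p ~ 1/n. Asymptotically E[X] ~ (c³/6)·n^{3(1−α)} = (3³/6)·n^{1.5} → ∞; triangles are abundant w.h.p.

E[X] ≈ 5915.606; in regime p = Θ(1/n^{1/2}) E[X] diverges (above the triangle threshold p ~ 1/n).


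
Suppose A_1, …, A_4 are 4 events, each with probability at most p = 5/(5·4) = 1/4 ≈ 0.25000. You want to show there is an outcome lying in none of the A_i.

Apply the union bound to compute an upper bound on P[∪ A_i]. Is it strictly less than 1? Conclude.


Union bound: P[∪_{i=1}^{4} A_i] ≤ Σ_i P[A_i] ≤ 4·p = 4·(1/4) = 1.
Numerically: 1 ≈ 1.00000.
Is 1 < 1? NO.
Since the bound 1 is ≥ 1, the union bound is uninformative here; it does NOT by itself certify existence.

4·p = 1 ≈ 1.00000; existence NOT certified by the union bound.


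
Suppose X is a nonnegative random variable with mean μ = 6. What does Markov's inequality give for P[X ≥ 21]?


μ = E[X] = 6, a = 21.
Markov: P[X ≥ 21] ≤ μ/a = (6)/21 = 2/7.
Numerically: ≈ 0.28571.
(Since a = 21 > μ = 6.00000, the bound 2/7 is < 1 and informative.)

P[X ≥ 21] ≤ 2/7 ≈ 0.28571.


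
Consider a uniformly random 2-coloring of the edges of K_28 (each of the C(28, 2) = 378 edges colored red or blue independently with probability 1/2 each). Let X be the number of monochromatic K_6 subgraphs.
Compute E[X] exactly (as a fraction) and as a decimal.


Let X = Σ_S X_S over the C(28, 6) = 376740 subsets S of size 6, where X_S = 1 if the K_6 on S is monochromatic.
For a fixed S, the K_6 on S has C(6, 2) = 15 edges. P[all 15 edges red] = (1/2)^15, and likewise for blue, so P[monochromatic] = 2·(1/2)^15 = 2^{1 − 15} = 1/16384.
By linearity: E[X] = C(28, 6) · 2^{1 − 15} = 376740 · 1/16384 = 94185/4096.
Numerically: E[X] ≈ 22.994385.

E[X] = C(28,6)·2^(1−C(6,2)) = 94185/4096 ≈ 22.994385.


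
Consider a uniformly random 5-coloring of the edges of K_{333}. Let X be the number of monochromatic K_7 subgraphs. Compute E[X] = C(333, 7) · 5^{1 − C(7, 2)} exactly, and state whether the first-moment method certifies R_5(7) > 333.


E[X] = C(333, 7) · 5^{1 − 21} = 84549532139028 · 5^{−20} = 84549532139028/95367431640625.
As a reduced fraction: E[X] = 84549532139028/95367431640625 ≈ 0.8866.
Is E[X] < 1? YES.
Since E[X] < 1, there exists a 5-coloring of K_{333} with no monochromatic K_7; hence R_5(7) > 333.

E[X] = 84549532139028/95367431640625 ≈ 0.8866; E[X] < 1, so R_5(7) > 333.


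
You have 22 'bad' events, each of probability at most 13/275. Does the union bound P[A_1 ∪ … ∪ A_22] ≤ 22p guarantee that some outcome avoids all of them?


Union bound: P[∪_{i=1}^{22} A_i] ≤ Σ_i P[A_i] ≤ 22·p = 22·(13/275) = 26/25.
Numerically: 26/25 ≈ 1.0400.
Is 26/25 < 1? NO.
Since the bound 26/25 is ≥ 1, the union bound is uninformative here; it does NOT by itself certify existence.

22·p = 26/25 ≈ 1.0400; existence NOT certified by the union bound.


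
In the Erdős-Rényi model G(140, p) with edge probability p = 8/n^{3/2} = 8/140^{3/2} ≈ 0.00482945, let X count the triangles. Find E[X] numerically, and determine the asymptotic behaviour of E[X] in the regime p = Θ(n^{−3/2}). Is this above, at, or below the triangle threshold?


Number of potential triangles: C(140, 3) = 447580.
Each occurs with probability p³ ≈ (0.00482945)³ ≈ 1.12640301e-07.
By linearity: E[X] = C(140, 3)·p³ ≈ 447580 · 1.12640301e-07 ≈ 0.050416.
Since α = 3/2 > 1, p = c/n^{3/2} = o(1/n) is below the triangle threshold p ~ 1/n. Asymptotically E[X] ~ (c³/6)·n^{3(1−α)} = (8³/6)·n^{-1.5} → 0, so by Markov's inequality G has no triangles w.h.p.

E[X] ≈ 0.050416; in regime p = Θ(1/n^{3/2}) E[X] tends to 0 (below the triangle threshold p ~ 1/n).


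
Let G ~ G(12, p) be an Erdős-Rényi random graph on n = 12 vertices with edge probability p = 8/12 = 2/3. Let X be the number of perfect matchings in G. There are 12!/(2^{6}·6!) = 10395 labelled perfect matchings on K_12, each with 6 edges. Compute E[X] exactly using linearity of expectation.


K_12 has 12!/(2^{6}·6!) = 10395 labelled perfect matchings.
For each such perfect matching H, let X_H = 1 if all 6 edges of H are present in G. Then P[X_H = 1] = p^{6} = (2/3)^{6} = 64/729.
By linearity of expectation: E[X] = Σ_H E[X_H] = 10395 · p^{6} = 10395 · 64/729 = 24640/27.
Numerically: E[X] ≈ 912.6.

E[X] = 10395 · (2/3)^{6} = 24640/27 ≈ 912.6.


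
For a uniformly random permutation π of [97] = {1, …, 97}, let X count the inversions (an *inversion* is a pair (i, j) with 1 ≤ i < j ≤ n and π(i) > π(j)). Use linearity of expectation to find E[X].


Write X = Σ X_I over the C(97, 2) = 4656 pairs i < j, with X_I the indicator of one inversion.
There are 4656 indicators.
For each fixed pair i < j, the values π(i) and π(j) are two distinct elements of {1, …, 97} in uniformly random order; by symmetry P[π(i) > π(j)] = 1/2.
By linearity: E[X] = 4656 · (1/2) = C(97, 2) · (1/2) = 4656/2 = 2328 ≈ 2328.0000.

E[X] = 2328 = 2328.0000.


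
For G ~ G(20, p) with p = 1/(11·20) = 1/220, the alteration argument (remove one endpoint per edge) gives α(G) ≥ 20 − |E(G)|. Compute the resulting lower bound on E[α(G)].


E[|E(G)|] = C(20, 2)·p = 190 · (1/220) = 19/22.
E[α(G)] ≥ n − E[|E(G)|] = 20 − 19/22 = 421/22.
Numerically: ≈ 19.136.
(This is only a lower bound; the true E[α(G)] may be larger.)

E[α(G)] ≥ 421/22 ≈ 19.136.


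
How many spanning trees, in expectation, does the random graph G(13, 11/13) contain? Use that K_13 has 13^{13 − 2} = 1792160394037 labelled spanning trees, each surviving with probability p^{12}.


K_13 has 13^{13 − 2} = 1792160394037 labelled spanning trees.
For each such spanning tree H, let X_H = 1 if all 12 edges of H are present in G. Then P[X_H = 1] = p^{12} = (11/13)^{12} = 3138428376721/23298085122481.
By linearity of expectation: E[X] = Σ_H E[X_H] = 1792160394037 · p^{12} = 1792160394037 · 3138428376721/23298085122481 = 3138428376721/13.
Numerically: E[X] ≈ 2.41e+11.

E[X] = 1792160394037 · (11/13)^{12} = 3138428376721/13 ≈ 2.41e+11.


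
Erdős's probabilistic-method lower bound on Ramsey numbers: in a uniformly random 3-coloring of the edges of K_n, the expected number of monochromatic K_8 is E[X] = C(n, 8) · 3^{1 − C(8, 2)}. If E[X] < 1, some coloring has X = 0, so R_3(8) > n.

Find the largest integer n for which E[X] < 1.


We need C(n, 8) · 3^{1 − 28} < 1, i.e. C(n, 8) < 3^{28 − 1} = 7625597484987.
Check values of n near the boundary:
  n = 151: C(151, 8) = 5551321138650; 5551321138650 < 7625597484987? YES
  n = 152: C(152, 8) = 5859727868575; 5859727868575 < 7625597484987? YES
  n = 153: C(153, 8) = 6183023199255; 6183023199255 < 7625597484987? YES
  n = 154: C(154, 8) = 6521818990995; 6521818990995 < 7625597484987? YES
  n = 155: C(155, 8) = 6876747915675; 6876747915675 < 7625597484987? YES
  n = 156: C(156, 8) = 7248464019225; 7248464019225 < 7625597484987? YES
  n = 157: C(157, 8) = 7637643295425; 7637643295425 < 7625597484987? NO
  n = 158: C(158, 8) = 8044984271181; 8044984271181 < 7625597484987? NO
  n = 159: C(159, 8) = 8471208603429; 8471208603429 < 7625597484987? NO
The largest n with C(n, 8) < 7625597484987 is n = 156 (where E[X] = 805384891025/847288609443 ≈ 0.951). Hence R_3(8) > 156, i.e. R_3(8) ≥ 157.

Largest n = 156; hence R_3(8) > 156.


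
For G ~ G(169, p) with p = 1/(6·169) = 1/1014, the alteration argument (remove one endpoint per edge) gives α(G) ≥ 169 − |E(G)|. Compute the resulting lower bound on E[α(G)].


E[|E(G)|] = C(169, 2)·p = 14196 · (1/1014) = 14.
E[α(G)] ≥ n − E[|E(G)|] = 169 − 14 = 155.
Numerically: ≈ 155.000.
(This is only a lower bound; the true E[α(G)] may be larger.)

E[α(G)] ≥ 155 ≈ 155.000.


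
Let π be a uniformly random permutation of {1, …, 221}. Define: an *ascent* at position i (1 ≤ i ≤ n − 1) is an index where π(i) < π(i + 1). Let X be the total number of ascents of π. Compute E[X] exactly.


Write X = Σ X_I over i = 1, …, 220, with X_I the indicator of one ascent.
There are 220 indicators.
For each fixed i, the pair (π(i), π(i+1)) is a uniformly random ordered pair of distinct values from {1, …, 221}; by symmetry P[π(i) < π(i+1)] = 1/2.
By linearity: E[X] = 220 · (1/2) = (221 − 1) · (1/2) = 110 ≈ 110.0000.

E[X] = 110 = 110.0000.


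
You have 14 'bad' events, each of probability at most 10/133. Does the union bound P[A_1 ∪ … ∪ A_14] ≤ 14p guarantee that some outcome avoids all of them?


Union bound: P[∪_{i=1}^{14} A_i] ≤ Σ_i P[A_i] ≤ 14·p = 14·(10/133) = 20/19.
Numerically: 20/19 ≈ 1.0526316.
Is 20/19 < 1? NO.
Since the bound 20/19 is ≥ 1, the union bound is uninformative here; it does NOT by itself certify existence.

14·p = 20/19 ≈ 1.0526316; existence NOT certified by the union bound.


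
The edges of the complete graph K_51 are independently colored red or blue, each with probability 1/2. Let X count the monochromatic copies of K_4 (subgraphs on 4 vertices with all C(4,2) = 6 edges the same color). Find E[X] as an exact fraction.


Let X = Σ_S X_S over the C(51, 4) = 249900 subsets S of size 4, where X_S = 1 if the K_4 on S is monochromatic.
For a fixed S, the K_4 on S has C(4, 2) = 6 edges. P[all 6 edges red] = (1/2)^6, and likewise for blue, so P[monochromatic] = 2·(1/2)^6 = 2^{1 − 6} = 1/32.
By linearity: E[X] = C(51, 4) · 2^{1 − 6} = 249900 · 1/32 = 62475/8.
Numerically: E[X] ≈ 7809.37500.

E[X] = C(51,4)·2^(1−C(4,2)) = 62475/8 ≈ 7809.37500.


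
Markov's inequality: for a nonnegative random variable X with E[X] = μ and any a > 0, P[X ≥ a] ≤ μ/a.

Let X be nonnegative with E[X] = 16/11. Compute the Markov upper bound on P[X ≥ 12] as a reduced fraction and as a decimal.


μ = E[X] = 16/11, a = 12.
Markov: P[X ≥ 12] ≤ μ/a = (16/11)/12 = 4/33.
Numerically: ≈ 0.121212.
(Since a = 12 > μ = 1.454545, the bound 4/33 is < 1 and informative.)

P[X ≥ 12] ≤ 4/33 ≈ 0.121212.


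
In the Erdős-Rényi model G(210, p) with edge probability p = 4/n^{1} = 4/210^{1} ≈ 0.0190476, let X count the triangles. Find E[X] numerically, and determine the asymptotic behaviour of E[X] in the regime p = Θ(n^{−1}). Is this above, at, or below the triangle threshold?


Number of potential triangles: C(210, 3) = 1521520.
Each occurs with probability p³ ≈ (0.0190476)³ ≈ 6.91070079e-06.
By linearity: E[X] = C(210, 3)·p³ ≈ 1521520 · 6.91070079e-06 ≈ 10.514769.
Here α = 1, so p = 4/n is exactly at the triangle threshold p ~ 1/n. Asymptotically E[X] → c³/6 = 4³/6 = 32/3 ≈ 10.666667, a bounded constant. In this regime the triangle count is asymptotically Poisson(c³/6).

E[X] ≈ 10.514769; in regime p = Θ(1/n^{1}) E[X] stays bounded (at the triangle threshold p ~ 1/n).


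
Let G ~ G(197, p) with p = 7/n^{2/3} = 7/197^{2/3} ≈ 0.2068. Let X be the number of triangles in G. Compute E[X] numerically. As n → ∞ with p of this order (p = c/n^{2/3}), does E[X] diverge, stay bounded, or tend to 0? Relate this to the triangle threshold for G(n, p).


Number of potential triangles: C(197, 3) = 1254890.
Each occurs with probability p³ ≈ (0.2068)³ ≈ 8.838156e-03.
By linearity: E[X] = C(197, 3)·p³ ≈ 1254890 · 8.838156e-03 ≈ 11090.9137.
Since α = 2/3 < 1, p = c/n^{2/3} ≫ 1/n is above the triangle threshold p ~ 1/n. Asymptotically E[X] ~ (c³/6)·n^{3(1−α)} = (7³/6)·n^{1} → ∞; triangles are abundant w.h.p.

E[X] ≈ 11090.9137; in regime p = Θ(1/n^{2/3}) E[X] diverges (above the triangle threshold p ~ 1/n).


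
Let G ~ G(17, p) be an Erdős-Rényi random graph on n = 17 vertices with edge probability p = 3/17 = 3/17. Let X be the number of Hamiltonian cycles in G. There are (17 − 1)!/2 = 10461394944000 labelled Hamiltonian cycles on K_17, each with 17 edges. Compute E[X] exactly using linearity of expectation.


K_17 has (17 − 1)!/2 = 10461394944000 labelled Hamiltonian cycles.
For each such Hamiltonian cycle H, let X_H = 1 if all 17 edges of H are present in G. Then P[X_H = 1] = p^{17} = (3/17)^{17} = 129140163/827240261886336764177.
By linearity of expectation: E[X] = Σ_H E[X_H] = 10461394944000 · p^{17} = 10461394944000 · 129140163/827240261886336764177 = 1350986248275535872000/827240261886336764177.
Numerically: E[X] ≈ 1.6331.

E[X] = 10461394944000 · (3/17)^{17} = 1350986248275535872000/827240261886336764177 ≈ 1.6331.


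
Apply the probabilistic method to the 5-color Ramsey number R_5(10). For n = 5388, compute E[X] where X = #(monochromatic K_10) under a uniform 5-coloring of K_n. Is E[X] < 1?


E[X] = C(5388, 10) · 5^{1 − 45} = 5634865093375880654852250419586 · 5^{−44} = 5634865093375880654852250419586/5684341886080801486968994140625.
As a reduced fraction: E[X] = 5634865093375880654852250419586/5684341886080801486968994140625 ≈ 0.9912960.
Is E[X] < 1? YES.
Since E[X] < 1, there exists a 5-coloring of K_{5388} with no monochromatic K_10; hence R_5(10) > 5388.

E[X] = 5634865093375880654852250419586/5684341886080801486968994140625 ≈ 0.9912960; E[X] < 1, so R_5(10) > 5388.


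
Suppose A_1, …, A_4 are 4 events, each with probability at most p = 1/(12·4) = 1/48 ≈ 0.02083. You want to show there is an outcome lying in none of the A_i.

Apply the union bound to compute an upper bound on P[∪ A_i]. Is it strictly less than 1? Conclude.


Union bound: P[∪_{i=1}^{4} A_i] ≤ Σ_i P[A_i] ≤ 4·p = 4·(1/48) = 1/12.
Numerically: 1/12 ≈ 0.08333.
Is 1/12 < 1? YES.
Since P[∪ A_i] ≤ 1/12 < 1, the complement has P[∩ A_i^c] ≥ 1 − 1/12 = 11/12 > 0, so some outcome avoids every A_i.

4·p = 1/12 ≈ 0.08333; existence CERTIFIED by the union bound.


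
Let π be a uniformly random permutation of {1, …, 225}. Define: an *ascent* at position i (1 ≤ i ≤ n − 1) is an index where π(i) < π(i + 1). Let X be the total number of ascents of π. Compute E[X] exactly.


Write X = Σ X_I over i = 1, …, 224, with X_I the indicator of one ascent.
There are 224 indicators.
For each fixed i, the pair (π(i), π(i+1)) is a uniformly random ordered pair of distinct values from {1, …, 225}; by symmetry P[π(i) < π(i+1)] = 1/2.
By linearity: E[X] = 224 · (1/2) = (225 − 1) · (1/2) = 112 ≈ 112.00000.

E[X] = 112 = 112.00000.


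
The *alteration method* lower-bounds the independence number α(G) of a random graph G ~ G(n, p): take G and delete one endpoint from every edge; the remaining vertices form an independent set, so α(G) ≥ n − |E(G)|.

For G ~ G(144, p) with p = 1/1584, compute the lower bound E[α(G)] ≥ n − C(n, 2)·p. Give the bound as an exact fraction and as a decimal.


E[|E(G)|] = C(144, 2)·p = 10296 · (1/1584) = 13/2.
E[α(G)] ≥ n − E[|E(G)|] = 144 − 13/2 = 275/2.
Numerically: ≈ 137.5000.
(This is only a lower bound; the true E[α(G)] may be larger.)

E[α(G)] ≥ 275/2 ≈ 137.5000.


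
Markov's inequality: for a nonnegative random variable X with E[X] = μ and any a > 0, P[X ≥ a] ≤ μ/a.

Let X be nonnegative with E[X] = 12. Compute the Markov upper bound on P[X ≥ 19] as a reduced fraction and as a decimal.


μ = E[X] = 12, a = 19.
Markov: P[X ≥ 19] ≤ μ/a = (12)/19 = 12/19.
Numerically: ≈ 0.6316.
(Since a = 19 > μ = 12.0000, the bound 12/19 is < 1 and informative.)

P[X ≥ 19] ≤ 12/19 ≈ 0.6316.


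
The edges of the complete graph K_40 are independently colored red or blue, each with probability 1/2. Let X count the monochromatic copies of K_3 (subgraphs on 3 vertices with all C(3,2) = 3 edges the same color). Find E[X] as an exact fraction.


Let X = Σ_S X_S over the C(40, 3) = 9880 subsets S of size 3, where X_S = 1 if the K_3 on S is monochromatic.
For a fixed S, the K_3 on S has C(3, 2) = 3 edges. P[all 3 edges red] = (1/2)^3, and likewise for blue, so P[monochromatic] = 2·(1/2)^3 = 2^{1 − 3} = 1/4.
By linearity: E[X] = C(40, 3) · 2^{1 − 3} = 9880 · 1/4 = 2470.
Numerically: E[X] ≈ 2470.0000.

E[X] = C(40,3)·2^(1−C(3,2)) = 2470 ≈ 2470.0000.


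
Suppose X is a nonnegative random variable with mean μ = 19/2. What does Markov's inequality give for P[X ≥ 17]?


μ = E[X] = 19/2, a = 17.
Markov: P[X ≥ 17] ≤ μ/a = (19/2)/17 = 19/34.
Numerically: ≈ 0.559.
(Since a = 17 > μ = 9.500, the bound 19/34 is < 1 and informative.)

P[X ≥ 17] ≤ 19/34 ≈ 0.559.


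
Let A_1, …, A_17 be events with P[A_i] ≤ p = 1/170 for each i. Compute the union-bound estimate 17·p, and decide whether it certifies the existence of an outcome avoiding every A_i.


Union bound: P[∪_{i=1}^{17} A_i] ≤ Σ_i P[A_i] ≤ 17·p = 17·(1/170) = 1/10.
Numerically: 1/10 ≈ 0.100.
Is 1/10 < 1? YES.
Since P[∪ A_i] ≤ 1/10 < 1, the complement has P[∩ A_i^c] ≥ 1 − 1/10 = 9/10 > 0, so some outcome avoids every A_i.

17·p = 1/10 ≈ 0.100; existence CERTIFIED by the union bound.


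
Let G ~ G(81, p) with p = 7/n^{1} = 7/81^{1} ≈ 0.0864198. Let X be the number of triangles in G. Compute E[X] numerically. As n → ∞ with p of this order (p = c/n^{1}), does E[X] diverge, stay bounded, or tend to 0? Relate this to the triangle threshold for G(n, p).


Number of potential triangles: C(81, 3) = 85320.
Each occurs with probability p³ ≈ (0.0864198)³ ≈ 6.45415013e-04.
By linearity: E[X] = C(81, 3)·p³ ≈ 85320 · 6.45415013e-04 ≈ 55.066809.
Here α = 1, so p = 7/n is exactly at the triangle threshold p ~ 1/n. Asymptotically E[X] → c³/6 = 7³/6 = 343/6 ≈ 57.166667, a bounded constant. In this regime the triangle count is asymptotically Poisson(c³/6).

E[X] ≈ 55.066809; in regime p = Θ(1/n^{1}) E[X] stays bounded (at the triangle threshold p ~ 1/n).


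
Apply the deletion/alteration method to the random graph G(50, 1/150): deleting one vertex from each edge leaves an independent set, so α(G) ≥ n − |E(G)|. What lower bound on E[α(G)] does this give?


E[|E(G)|] = C(50, 2)·p = 1225 · (1/150) = 49/6.
E[α(G)] ≥ n − E[|E(G)|] = 50 − 49/6 = 251/6.
Numerically: ≈ 41.83333.
(This is only a lower bound; the true E[α(G)] may be larger.)

E[α(G)] ≥ 251/6 ≈ 41.83333.


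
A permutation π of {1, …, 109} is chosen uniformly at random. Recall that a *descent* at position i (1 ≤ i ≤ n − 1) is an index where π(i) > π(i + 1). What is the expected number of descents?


Write X = Σ X_I over i = 1, …, 108, with X_I the indicator of one descent.
There are 108 indicators.
For each fixed i, the pair (π(i), π(i+1)) is a uniformly random ordered pair of distinct values from {1, …, 109}; by symmetry P[π(i) > π(i+1)] = 1/2.
By linearity: E[X] = 108 · (1/2) = (109 − 1) · (1/2) = 54 ≈ 54.00000.

E[X] = 54 = 54.00000.


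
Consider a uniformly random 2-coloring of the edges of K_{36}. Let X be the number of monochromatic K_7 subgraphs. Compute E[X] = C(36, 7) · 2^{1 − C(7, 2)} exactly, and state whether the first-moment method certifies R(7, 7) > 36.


E[X] = C(36, 7) · 2^{1 − 21} = 8347680 · 2^{−20} = 8347680/1048576.
As a reduced fraction: E[X] = 260865/32768 ≈ 7.9609680.
Is E[X] < 1? NO.
Since E[X] ≥ 1, the first-moment bound is inconclusive at n = 36; it does NOT by itself certify R(7, 7) > 36.

E[X] = 260865/32768 ≈ 7.9609680; E[X] ≥ 1; first-moment method inconclusive here.


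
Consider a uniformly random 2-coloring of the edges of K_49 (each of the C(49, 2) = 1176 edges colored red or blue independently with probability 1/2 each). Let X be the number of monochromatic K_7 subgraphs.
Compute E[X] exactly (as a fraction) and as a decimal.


Let X = Σ_S X_S over the C(49, 7) = 85900584 subsets S of size 7, where X_S = 1 if the K_7 on S is monochromatic.
For a fixed S, the K_7 on S has C(7, 2) = 21 edges. P[all 21 edges red] = (1/2)^21, and likewise for blue, so P[monochromatic] = 2·(1/2)^21 = 2^{1 − 21} = 1/1048576.
Summing: E[X] = C(49, 7) · 2^{1 − 21} = 85900584 · 1/1048576 = 10737573/131072.
Numerically: E[X] ≈ 81.92118.

E[X] = C(49,7)·2^(1−C(7,2)) = 10737573/131072 ≈ 81.92118.


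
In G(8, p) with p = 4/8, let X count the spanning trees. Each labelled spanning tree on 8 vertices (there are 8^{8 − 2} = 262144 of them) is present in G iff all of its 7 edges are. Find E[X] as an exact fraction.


K_8 has 8^{8 − 2} = 262144 labelled spanning trees.
For each such spanning tree H, let X_H = 1 if all 7 edges of H are present in G. Then P[X_H = 1] = p^{7} = (1/2)^{7} = 1/128.
By linearity of expectation: E[X] = Σ_H E[X_H] = 262144 · p^{7} = 262144 · 1/128 = 2048.
Numerically: E[X] ≈ 2048.

E[X] = 262144 · (1/2)^{7} = 2048 ≈ 2048.


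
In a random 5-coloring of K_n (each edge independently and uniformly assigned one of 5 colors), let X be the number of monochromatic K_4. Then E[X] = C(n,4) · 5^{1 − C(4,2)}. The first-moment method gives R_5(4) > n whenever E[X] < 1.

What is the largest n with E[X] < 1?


We need C(n, 4) · 5^{1 − 6} < 1, i.e. C(n, 4) < 5^{6 − 1} = 3125.
Check values of n near the boundary:
  n = 15: C(15, 4) = 1365; 1365 < 3125? YES
  n = 16: C(16, 4) = 1820; 1820 < 3125? YES
  n = 17: C(17, 4) = 2380; 2380 < 3125? YES
  n = 18: C(18, 4) = 3060; 3060 < 3125? YES
  n = 19: C(19, 4) = 3876; 3876 < 3125? NO
  n = 20: C(20, 4) = 4845; 4845 < 3125? NO
  n = 21: C(21, 4) = 5985; 5985 < 3125? NO
The largest n with C(n, 4) < 3125 is n = 18 (where E[X] = 612/625 ≈ 0.9792000). Hence R_5(4) > 18, i.e. R_5(4) ≥ 19.

Largest n = 18; hence R_5(4) > 18.


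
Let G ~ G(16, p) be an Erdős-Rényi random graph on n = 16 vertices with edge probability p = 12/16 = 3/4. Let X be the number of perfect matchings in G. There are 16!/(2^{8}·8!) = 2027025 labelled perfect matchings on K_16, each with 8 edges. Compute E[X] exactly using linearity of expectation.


K_16 has 16!/(2^{8}·8!) = 2027025 labelled perfect matchings.
For each such perfect matching H, let X_H = 1 if all 8 edges of H are present in G. Then P[X_H = 1] = p^{8} = (3/4)^{8} = 6561/65536.
By linearity of expectation: E[X] = Σ_H E[X_H] = 2027025 · p^{8} = 2027025 · 6561/65536 = 13299311025/65536.
Numerically: E[X] ≈ 202931.

E[X] = 2027025 · (3/4)^{8} = 13299311025/65536 ≈ 202931.


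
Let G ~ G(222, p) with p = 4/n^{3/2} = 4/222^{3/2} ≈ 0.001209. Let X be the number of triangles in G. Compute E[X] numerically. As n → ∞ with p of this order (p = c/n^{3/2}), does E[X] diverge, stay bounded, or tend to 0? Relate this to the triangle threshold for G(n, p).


Number of potential triangles: C(222, 3) = 1798940.
Each occurs with probability p³ ≈ (0.001209)³ ≈ 1.768445e-09.
By linearity: E[X] = C(222, 3)·p³ ≈ 1798940 · 1.768445e-09 ≈ 0.0032.
Since α = 3/2 > 1, p = c/n^{3/2} = o(1/n) is below the triangle threshold p ~ 1/n. Asymptotically E[X] ~ (c³/6)·n^{3(1−α)} = (4³/6)·n^{-1.5} → 0, so by Markov's inequality G has no triangles w.h.p.

E[X] ≈ 0.0032; in regime p = Θ(1/n^{3/2}) E[X] tends to 0 (below the triangle threshold p ~ 1/n).


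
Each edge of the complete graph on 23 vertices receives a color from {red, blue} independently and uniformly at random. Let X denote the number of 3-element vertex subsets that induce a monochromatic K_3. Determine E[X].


Let X = Σ_S X_S over the C(23, 3) = 1771 subsets S of size 3, where X_S = 1 if the K_3 on S is monochromatic.
For a fixed S, the K_3 on S has C(3, 2) = 3 edges. P[all 3 edges red] = (1/2)^3, and likewise for blue, so P[monochromatic] = 2·(1/2)^3 = 2^{1 − 3} = 1/4.
By linearity of expectation: E[X] = C(23, 3) · 2^{1 − 3} = 1771 · 1/4 = 1771/4.
Numerically: E[X] ≈ 442.750.

E[X] = C(23,3)·2^(1−C(3,2)) = 1771/4 ≈ 442.750.


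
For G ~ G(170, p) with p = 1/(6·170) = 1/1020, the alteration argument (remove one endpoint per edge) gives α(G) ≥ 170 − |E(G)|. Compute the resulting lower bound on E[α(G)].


E[|E(G)|] = C(170, 2)·p = 14365 · (1/1020) = 169/12.
E[α(G)] ≥ n − E[|E(G)|] = 170 − 169/12 = 1871/12.
Numerically: ≈ 155.91667.
(This is only a lower bound; the true E[α(G)] may be larger.)

E[α(G)] ≥ 1871/12 ≈ 155.91667.


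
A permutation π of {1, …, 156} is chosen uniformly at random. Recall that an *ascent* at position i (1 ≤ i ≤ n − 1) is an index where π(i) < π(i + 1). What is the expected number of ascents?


Write X = Σ X_I over i = 1, …, 155, with X_I the indicator of one ascent.
There are 155 indicators.
For each fixed i, the pair (π(i), π(i+1)) is a uniformly random ordered pair of distinct values from {1, …, 156}; by symmetry P[π(i) < π(i+1)] = 1/2.
By linearity: E[X] = 155 · (1/2) = (156 − 1) · (1/2) = 155/2 ≈ 77.5000.

E[X] = 155/2 = 77.5000.


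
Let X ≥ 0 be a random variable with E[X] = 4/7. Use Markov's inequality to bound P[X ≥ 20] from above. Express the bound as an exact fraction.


μ = E[X] = 4/7, a = 20.
Markov: P[X ≥ 20] ≤ μ/a = (4/7)/20 = 1/35.
Numerically: ≈ 0.02857.
(Since a = 20 > μ = 0.57143, the bound 1/35 is < 1 and informative.)

P[X ≥ 20] ≤ 1/35 ≈ 0.02857.


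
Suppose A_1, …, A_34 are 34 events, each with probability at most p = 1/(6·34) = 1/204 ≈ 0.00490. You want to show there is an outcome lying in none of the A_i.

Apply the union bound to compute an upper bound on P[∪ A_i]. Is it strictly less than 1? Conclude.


Union bound: P[∪_{i=1}^{34} A_i] ≤ Σ_i P[A_i] ≤ 34·p = 34·(1/204) = 1/6.
Numerically: 1/6 ≈ 0.16667.
Is 1/6 < 1? YES.
Since P[∪ A_i] ≤ 1/6 < 1, the complement has P[∩ A_i^c] ≥ 1 − 1/6 = 5/6 > 0, so some outcome avoids every A_i.

34·p = 1/6 ≈ 0.16667; existence CERTIFIED by the union bound.


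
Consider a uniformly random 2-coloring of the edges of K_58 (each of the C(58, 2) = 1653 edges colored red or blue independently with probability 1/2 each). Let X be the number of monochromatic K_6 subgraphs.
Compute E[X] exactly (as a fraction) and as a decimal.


Let X = Σ_S X_S over the C(58, 6) = 40475358 subsets S of size 6, where X_S = 1 if the K_6 on S is monochromatic.
For a fixed S, the K_6 on S has C(6, 2) = 15 edges. P[all 15 edges red] = (1/2)^15, and likewise for blue, so P[monochromatic] = 2·(1/2)^15 = 2^{1 − 15} = 1/16384.
By linearity: E[X] = C(58, 6) · 2^{1 − 15} = 40475358 · 1/16384 = 20237679/8192.
Numerically: E[X] ≈ 2470.41980.

E[X] = C(58,6)·2^(1−C(6,2)) = 20237679/8192 ≈ 2470.41980.


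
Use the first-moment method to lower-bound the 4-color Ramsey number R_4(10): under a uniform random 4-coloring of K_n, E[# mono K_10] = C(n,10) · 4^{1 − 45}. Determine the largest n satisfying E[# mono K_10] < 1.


We need C(n, 10) · 4^{1 − 45} < 1, i.e. C(n, 10) < 4^{45 − 1} = 309485009821345068724781056.
Check values of n near the boundary:
  n = 2017: C(2017, 10) = 300324964434452596180990448; 300324964434452596180990448 < 309485009821345068724781056? YES
  n = 2018: C(2018, 10) = 301820606687612220663963508; 301820606687612220663963508 < 309485009821345068724781056? YES
  n = 2019: C(2019, 10) = 303322949179835278009229628; 303322949179835278009229628 < 309485009821345068724781056? YES
  n = 2020: C(2020, 10) = 304832018578739931133653656; 304832018578739931133653656 < 309485009821345068724781056? YES
  n = 2021: C(2021, 10) = 306347841644770462864800616; 306347841644770462864800616 < 309485009821345068724781056? YES
  n = 2022: C(2022, 10) = 307870445231474093395937796; 307870445231474093395937796 < 309485009821345068724781056? YES
  n = 2023: C(2023, 10) = 309399856285778485315440716; 309399856285778485315440716 < 309485009821345068724781056? YES
  n = 2024: C(2024, 10) = 310936101848269937576192656; 310936101848269937576192656 < 309485009821345068724781056? NO
  n = 2025: C(2025, 10) = 312479209053472269772600560; 312479209053472269772600560 < 309485009821345068724781056? NO
  n = 2026: C(2026, 10) = 314029205130126398094885285; 314029205130126398094885285 < 309485009821345068724781056? NO
The largest n with C(n, 10) < 309485009821345068724781056 is n = 2023 (where E[X] = 77349964071444621328860179/77371252455336267181195264 ≈ 0.9997249). Hence R_4(10) > 2023, i.e. R_4(10) ≥ 2024.

Largest n = 2023; hence R_4(10) > 2023.


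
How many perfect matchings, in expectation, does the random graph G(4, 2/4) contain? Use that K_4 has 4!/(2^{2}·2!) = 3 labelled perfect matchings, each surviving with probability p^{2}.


K_4 has 4!/(2^{2}·2!) = 3 labelled perfect matchings.
For each such perfect matching H, let X_H = 1 if all 2 edges of H are present in G. Then P[X_H = 1] = p^{2} = (1/2)^{2} = 1/4.
By linearity of expectation: E[X] = Σ_H E[X_H] = 3 · p^{2} = 3 · 1/4 = 3/4.
Numerically: E[X] ≈ 0.75.

E[X] = 3 · (1/2)^{2} = 3/4 ≈ 0.75.


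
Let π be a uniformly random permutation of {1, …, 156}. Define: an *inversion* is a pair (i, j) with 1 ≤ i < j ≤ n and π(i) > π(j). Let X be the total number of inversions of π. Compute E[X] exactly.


Write X = Σ X_I over the C(156, 2) = 12090 pairs i < j, with X_I the indicator of one inversion.
There are 12090 indicators.
For each fixed pair i < j, the values π(i) and π(j) are two distinct elements of {1, …, 156} in uniformly random order; by symmetry P[π(i) > π(j)] = 1/2.
By linearity: E[X] = 12090 · (1/2) = C(156, 2) · (1/2) = 12090/2 = 6045 ≈ 6045.000.

E[X] = 6045 = 6045.000.


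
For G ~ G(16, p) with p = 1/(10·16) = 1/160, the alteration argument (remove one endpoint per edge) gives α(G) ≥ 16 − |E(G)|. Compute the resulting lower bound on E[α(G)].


E[|E(G)|] = C(16, 2)·p = 120 · (1/160) = 3/4.
E[α(G)] ≥ n − E[|E(G)|] = 16 − 3/4 = 61/4.
Numerically: ≈ 15.250.
(This is only a lower bound; the true E[α(G)] may be larger.)

E[α(G)] ≥ 61/4 ≈ 15.250.


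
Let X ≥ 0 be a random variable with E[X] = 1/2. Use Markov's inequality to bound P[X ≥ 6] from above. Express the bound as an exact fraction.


μ = E[X] = 1/2, a = 6.
Markov: P[X ≥ 6] ≤ μ/a = (1/2)/6 = 1/12.
Numerically: ≈ 0.08333.
(Since a = 6 > μ = 0.50000, the bound 1/12 is < 1 and informative.)

P[X ≥ 6] ≤ 1/12 ≈ 0.08333.


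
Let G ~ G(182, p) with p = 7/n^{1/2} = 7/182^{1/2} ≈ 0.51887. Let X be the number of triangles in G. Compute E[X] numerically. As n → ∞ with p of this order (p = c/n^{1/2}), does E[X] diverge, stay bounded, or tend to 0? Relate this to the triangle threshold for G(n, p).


Number of potential triangles: C(182, 3) = 988260.
Each occurs with probability p³ ≈ (0.51887)³ ≈ 1.3969699e-01.
By linearity: E[X] = C(182, 3)·p³ ≈ 988260 · 1.3969699e-01 ≈ 138056.94398.
Since α = 1/2 < 1, p = c/n^{1/2} ≫ 1/n is above the triangle threshold p ~ 1/n. Asymptotically E[X] ~ (c³/6)·n^{3(1−α)} = (7³/6)·n^{1.5} → ∞; triangles are abundant w.h.p.

E[X] ≈ 138056.94398; in regime p = Θ(1/n^{1/2}) E[X] diverges (above the triangle threshold p ~ 1/n).


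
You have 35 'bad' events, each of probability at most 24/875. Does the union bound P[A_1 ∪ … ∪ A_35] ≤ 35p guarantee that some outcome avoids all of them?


Union bound: P[∪_{i=1}^{35} A_i] ≤ Σ_i P[A_i] ≤ 35·p = 35·(24/875) = 24/25.
Numerically: 24/25 ≈ 0.9600.
Is 24/25 < 1? YES.
Since P[∪ A_i] ≤ 24/25 < 1, the complement has P[∩ A_i^c] ≥ 1 − 24/25 = 1/25 > 0, so some outcome avoids every A_i.

35·p = 24/25 ≈ 0.9600; existence CERTIFIED by the union bound.
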